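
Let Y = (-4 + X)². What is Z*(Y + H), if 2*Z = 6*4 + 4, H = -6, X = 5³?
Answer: 204890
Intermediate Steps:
X = 125
Y = 14641 (Y = (-4 + 125)² = 121² = 14641)
Z = 14 (Z = (6*4 + 4)/2 = (24 + 4)/2 = (½)*28 = 14)
Z*(Y + H) = 14*(14641 - 6) = 14*14635 = 204890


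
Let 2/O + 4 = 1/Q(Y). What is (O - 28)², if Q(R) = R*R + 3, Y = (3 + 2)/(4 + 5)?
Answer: 799984656/982081 ≈ 814.58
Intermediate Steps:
Y = 5/9 ≈ 0.55556
Q(R) = 3 + R² (Q(R) = R² + 3 = 3 + R²)
O = -536/991 (O = 2/(-4 + 1/(3 + (5/9)²)) = 2/(-4 + 1/(3 + 25/81)) = 2/(-4 + 1/(268/81)) = 2/(-4 + 81/268) = 2/(-991/268) = 2*(-268/991) = -536/991 ≈ -0.54087)
(O - 28)² = (-536/991 - 28)² = (-28284/991)² = 799984656/982081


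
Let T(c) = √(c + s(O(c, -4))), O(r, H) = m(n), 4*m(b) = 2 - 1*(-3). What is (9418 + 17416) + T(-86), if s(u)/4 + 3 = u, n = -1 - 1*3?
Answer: 26834 + I*√93 ≈ 26834.0 + 9.6436*I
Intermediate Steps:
n = -4 (n = -1 - 3 = -4)
m(b) = 5/4 (m(b) = (2 - 1*(-3))/4 = (2 + 3)/4 = (¼)*5 = 5/4)
O(r, H) = 5/4
s(u) = -12 + 4*u
T(c) = √(-7 + c) (T(c) = √(c + (-12 + 4*(5/4))) = √(c + (-12 + 5)) = √(c - 7) = √(-7 + c))
(9418 + 17416) + T(-86) = (9418 + 17416) + √(-7 - 86) = 26834 + √(-93) = 26834 + I*√93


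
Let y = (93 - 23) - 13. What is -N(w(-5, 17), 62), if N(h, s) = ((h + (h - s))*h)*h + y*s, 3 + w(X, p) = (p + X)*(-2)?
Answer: 81030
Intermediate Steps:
w(X, p) = -3 - 2*X - 2*p (w(X, p) = -3 + (p + X)*(-2) = -3 + (X + p)*(-2) = -3 + (-2*X - 2*p) = -3 - 2*X - 2*p)
y = 57 (y = 70 - 13 = 57)
N(h, s) = 57*s + h**2*(-s + 2*h) (N(h, s) = ((h + (h - s))*h)*h + 57*s = ((-s + 2*h)*h)*h + 57*s = (h*(-s + 2*h))*h + 57*s = h**2*(-s + 2*h) + 57*s = 57*s + h**2*(-s + 2*h))
-N(w(-5, 17), 62) = -(2*(-3 - 2*(-5) - 2*17)**3 + 57*62 - 1*62*(-3 - 2*(-5) - 2*17)**2) = -(2*(-3 + 10 - 34)**3 + 3534 - 1*62*(-3 + 10 - 34)**2) = -(2*(-27)**3 + 3534 - 1*62*(-27)**2) = -(2*(-19683) + 3534 - 1*62*729) = -(-39366 + 3534 - 45198) = -1*(-81030) = 81030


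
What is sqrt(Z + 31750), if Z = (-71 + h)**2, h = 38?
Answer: sqrt(32839) ≈ 181.22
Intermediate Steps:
Z = 1089 (Z = (-71 + 38)**2 = (-33)**2 = 1089)
sqrt(Z + 31750) = sqrt(1089 + 31750) = sqrt(32839)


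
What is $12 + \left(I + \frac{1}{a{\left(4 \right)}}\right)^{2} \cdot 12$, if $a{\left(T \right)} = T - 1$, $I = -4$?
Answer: $\frac{520}{3} \approx 173.33$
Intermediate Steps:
$a{\left(T \right)} = -1 + T$
$12 + \left(I + \frac{1}{a{\left(4 \right)}}\right)^{2} \cdot 12 = 12 + \left(-4 + \frac{1}{-1 + 4}\right)^{2} \cdot 12 = 12 + \left(-4 + \frac{1}{3}\right)^{2} \cdot 12 = 12 + \left(- \frac{11}{3}\right)^{2} \cdot 12 = 12 + \frac{121}{9} \cdot 12 = 12 + \frac{484}{3} = \frac{520}{3}$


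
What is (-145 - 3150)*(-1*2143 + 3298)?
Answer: -3805725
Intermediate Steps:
(-145 - 3150)*(-1*2143 + 3298) = -3295*(-2143 + 3298) = -3295*1155 = -3805725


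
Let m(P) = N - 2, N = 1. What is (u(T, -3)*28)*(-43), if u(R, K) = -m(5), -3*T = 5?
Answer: -1204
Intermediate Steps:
T = -5/3 (T = -⅓*5 = -5/3 ≈ -1.6667)
m(P) = -1 (m(P) = 1 - 2 = -1)
u(R, K) = 1 (u(R, K) = -1*(-1) = 1)
(u(T, -3)*28)*(-43) = (1*28)*(-43) = 28*(-43) = -1204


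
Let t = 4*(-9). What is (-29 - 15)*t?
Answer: 1584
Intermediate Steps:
t = -36
(-29 - 15)*t = (-29 - 15)*(-36) = -44*(-36) = 1584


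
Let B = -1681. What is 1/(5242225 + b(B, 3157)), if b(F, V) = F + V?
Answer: 1/5243701 ≈ 1.9070e-7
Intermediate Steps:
1/(5242225 + b(B, 3157)) = 1/(5242225 + (-1681 + 3157)) = 1/(5242225 + 1476) = 1/5243701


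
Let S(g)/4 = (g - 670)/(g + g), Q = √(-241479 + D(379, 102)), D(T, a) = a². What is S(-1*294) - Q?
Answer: 964/147 - 15*I*√1027 ≈ 6.5578 - 480.7*I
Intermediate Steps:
Q = 15*I*√1027 (Q = √(-241479 + 102²) = √(-241479 + 10404) = √(-231075) = 15*I*√1027 ≈ 480.7*I)
S(g) = 2*(-670 + g)/g (S(g) = 4*((g - 670)/(g + g)) = 4*((-670 + g)/((2*g))) = 4*((-670 + g)*(1/(2*g))) = 4*((-670 + g)/(2*g)) = 2*(-670 + g)/g)
S(-1*294) - Q = (2 - 1340/((-1*294))) - 15*I*√1027 = (2 - 1340/(-294)) - 15*I*√1027 = (2 - 1340*(-1/294)) - 15*I*√1027 = (2 + 670/147) - 15*I*√1027 = 964/147 - 15*I*√1027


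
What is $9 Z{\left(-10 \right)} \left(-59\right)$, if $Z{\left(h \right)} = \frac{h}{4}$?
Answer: $\frac{2655}{2} \approx 1327.5$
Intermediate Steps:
$Z{\left(h \right)} = \frac{h}{4}$ ($Z{\left(h \right)} = h \frac{1}{4} = \frac{h}{4}$)
$9 Z{\left(-10 \right)} \left(-59\right) = 9 \cdot \frac{1}{4} \left(-10\right) \left(-59\right) = 9 \left(- \frac{5}{2}\right) \left(-59\right) = \left(- \frac{45}{2}\right) \left(-59\right) = \frac{2655}{2}$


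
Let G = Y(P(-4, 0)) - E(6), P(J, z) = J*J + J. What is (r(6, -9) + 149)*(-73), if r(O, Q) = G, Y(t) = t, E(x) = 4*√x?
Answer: -11753 + 292*√6 ≈ -11038.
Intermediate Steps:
P(J, z) = J + J² (P(J, z) = J² + J = J + J²)
G = 12 - 4*√6 (G = -4*(1 - 4) - 4*√6 = -4*(-3) - 4*√6 = 12 - 4*√6 ≈ 2.2020)
r(O, Q) = 12 - 4*√6
(r(6, -9) + 149)*(-73) = ((12 - 4*√6) + 149)*(-73) = (161 - 4*√6)*(-73) = -11753 + 292*√6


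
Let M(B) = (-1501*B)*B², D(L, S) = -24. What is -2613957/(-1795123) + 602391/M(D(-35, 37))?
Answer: 18440171210887/12416162102784 ≈ 1.4852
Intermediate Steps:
M(B) = -1501*B³
-2613957/(-1795123) + 602391/M(D(-35, 37)) = -2613957/(-1795123) + 602391/((-1501*(-24)³)) = -2613957*(-1/1795123) + 602391/((-1501*(-13824))) = 2613957/1795123 + 602391/20749824 = 2613957/1795123 + 602391*(1/20749824) = 2613957/1795123 + 200797/6916608 = 18440171210887/12416162102784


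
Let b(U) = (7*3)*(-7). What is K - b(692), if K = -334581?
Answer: -334434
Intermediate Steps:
b(U) = -147 (b(U) = 21*(-7) = -147)
K - b(692) = -334581 - 1*(-147) = -334581 + 147 = -334434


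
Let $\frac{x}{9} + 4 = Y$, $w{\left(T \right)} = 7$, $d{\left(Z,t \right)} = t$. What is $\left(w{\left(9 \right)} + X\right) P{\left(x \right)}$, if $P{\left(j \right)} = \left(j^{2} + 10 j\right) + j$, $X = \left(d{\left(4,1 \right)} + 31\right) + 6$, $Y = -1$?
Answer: $68850$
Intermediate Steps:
$X = 38$ ($X = \left(1 + 31\right) + 6 = 32 + 6 = 38$)
$x = -45$ ($x = -36 + 9 \left(-1\right) = -36 - 9 = -45$)
$P{\left(j \right)} = j^{2} + 11 j$
$\left(w{\left(9 \right)} + X\right) P{\left(x \right)} = \left(7 + 38\right) \left(- 45 \left(11 - 45\right)\right) = 45 \left(\left(-45\right) \left(-34\right)\right) = 45 \cdot 1530 = 68850$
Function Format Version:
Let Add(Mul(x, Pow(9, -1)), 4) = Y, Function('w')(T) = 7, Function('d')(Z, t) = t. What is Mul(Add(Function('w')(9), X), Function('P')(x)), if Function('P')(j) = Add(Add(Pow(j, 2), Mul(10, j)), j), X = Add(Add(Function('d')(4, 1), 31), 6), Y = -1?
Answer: 68850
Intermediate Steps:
X = 38 (X = Add(Add(1, 31), 6) = Add(32, 6) = 38)
x = -45 (x = Add(-36, Mul(9, -1)) = Add(-36, -9) = -45)
Function('P')(j) = Add(Pow(j, 2), Mul(11, j))
Mul(Add(Function('w')(9), X), Function('P')(x)) = Mul(Add(7, 38), Mul(-45, Add(11, -45))) = Mul(45, Mul(-45, -34)) = Mul(45, 1530) = 68850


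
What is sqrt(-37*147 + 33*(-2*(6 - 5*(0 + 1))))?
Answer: I*sqrt(5505) ≈ 74.196*I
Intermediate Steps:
sqrt(-37*147 + 33*(-2*(6 - 5*(0 + 1)))) = sqrt(-5439 + 33*(-2*(6 - 5*1))) = sqrt(-5439 + 33*(-2*(6 - 5))) = sqrt(-5439 + 33*(-2*1)) = sqrt(-5439 + 33*(-2)) = sqrt(-5439 - 66) = sqrt(-5505) = I*sqrt(5505)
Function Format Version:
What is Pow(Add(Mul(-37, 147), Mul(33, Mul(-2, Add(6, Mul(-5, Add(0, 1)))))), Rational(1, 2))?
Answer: Mul(I, Pow(5505, Rational(1, 2))) ≈ Mul(74.196, I)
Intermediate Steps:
Pow(Add(Mul(-37, 147), Mul(33, Mul(-2, Add(6, Mul(-5, Add(0, 1)))))), Rational(1, 2)) = Pow(Add(-5439, Mul(33, Mul(-2, Add(6, Mul(-5, 1))))), Rational(1, 2)) = Pow(Add(-5439, Mul(33, Mul(-2, Add(6, -5)))), Rational(1, 2)) = Pow(Add(-5439, Mul(33, Mul(-2, 1))), Rational(1, 2)) = Pow(Add(-5439, Mul(33, -2)), Rational(1, 2)) = Pow(Add(-5439, -66), Rational(1, 2)) = Pow(-5505, Rational(1, 2)) = Mul(I, Pow(5505, Rational(1, 2)))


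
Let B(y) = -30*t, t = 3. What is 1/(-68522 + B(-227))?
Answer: -1/68612 ≈ -1.4575e-5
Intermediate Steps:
B(y) = -90 (B(y) = -30*3 = -90)
1/(-68522 + B(-227)) = 1/(-68522 - 90) = 1/(-68612) = -1/68612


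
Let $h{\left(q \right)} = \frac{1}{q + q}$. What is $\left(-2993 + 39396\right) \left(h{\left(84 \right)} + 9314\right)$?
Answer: $\frac{56961703459}{168} \approx 3.3906 \cdot 10^{8}$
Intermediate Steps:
$h{\left(q \right)} = \frac{1}{2 q}$
$\left(-2993 + 39396\right) \left(h{\left(84 \right)} + 9314\right) = \left(-2993 + 39396\right) \left(\frac{1}{2 \cdot 84} + 9314\right) = 36403 \left(\frac{1}{2} \cdot \frac{1}{84} + 9314\right) = 36403 \left(\frac{1}{168} + 9314\right) = 36403 \cdot \frac{1564753}{168} = \frac{56961703459}{168}$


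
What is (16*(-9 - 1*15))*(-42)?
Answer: 16128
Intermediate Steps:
(16*(-9 - 1*15))*(-42) = (16*(-9 - 15))*(-42) = (16*(-24))*(-42) = -384*(-42) = 16128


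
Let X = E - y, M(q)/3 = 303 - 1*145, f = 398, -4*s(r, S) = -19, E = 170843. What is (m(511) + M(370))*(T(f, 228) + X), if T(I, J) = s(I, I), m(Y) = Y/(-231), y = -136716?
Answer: 6384613365/44 ≈ 1.4510e+8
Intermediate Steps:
s(r, S) = 19/4 (s(r, S) = -¼*(-19) = 19/4)
m(Y) = -Y/231 (m(Y) = Y*(-1/231) = -Y/231)
T(I, J) = 19/4
M(q) = 474 (M(q) = 3*(303 - 1*145) = 3*(303 - 145) = 3*158 = 474)
X = 307559 (X = 170843 - 1*(-136716) = 170843 + 136716 = 307559)
(m(511) + M(370))*(T(f, 228) + X) = (-1/231*511 + 474)*(19/4 + 307559) = (-73/33 + 474)*(1230255/4) = (15569/33)*(1230255/4) = 6384613365/44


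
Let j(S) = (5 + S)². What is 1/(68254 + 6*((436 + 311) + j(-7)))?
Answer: 1/72760 ≈ 1.3744e-5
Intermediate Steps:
1/(68254 + 6*((436 + 311) + j(-7))) = 1/(68254 + 6*((436 + 311) + (5 - 7)²)) = 1/(68254 + 6*(747 + (-2)²)) = 1/(68254 + 6*(747 + 4)) = 1/(68254 + 6*751) = 1/(68254 + 4506) = 1/72760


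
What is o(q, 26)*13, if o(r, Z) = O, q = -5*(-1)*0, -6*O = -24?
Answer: 52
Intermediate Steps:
O = 4 (O = -1/6*(-24) = 4)
q = 0 (q = 5*0 = 0)
o(r, Z) = 4
o(q, 26)*13 = 4*13 = 52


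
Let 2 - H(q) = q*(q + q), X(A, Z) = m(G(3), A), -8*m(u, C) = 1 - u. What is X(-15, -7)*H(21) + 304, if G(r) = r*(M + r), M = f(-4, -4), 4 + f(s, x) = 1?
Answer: 414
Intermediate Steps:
f(s, x) = -3 (f(s, x) = -4 + 1 = -3)
M = -3
G(r) = r*(-3 + r)
m(u, C) = -⅛ + u/8 (m(u, C) = -(1 - u)/8 = -⅛ + u/8)
X(A, Z) = -⅛ (X(A, Z) = -⅛ + (3*(-3 + 3))/8 = -⅛ + (3*0)/8 = -⅛ + (⅛)*0 = -⅛ + 0 = -⅛)
H(q) = 2 - 2*q² (H(q) = 2 - q*(q + q) = 2 - q*2*q = 2 - 2*q²)
X(-15, -7)*H(21) + 304 = -(2 - 2*21²)/8 + 304 = -(2 - 2*441)/8 + 304 = -(2 - 882)/8 + 304 = -⅛*(-880) + 304 = 110 + 304 = 414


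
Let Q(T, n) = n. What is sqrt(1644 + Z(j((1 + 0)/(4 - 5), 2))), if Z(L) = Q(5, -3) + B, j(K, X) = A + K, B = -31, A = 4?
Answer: sqrt(1610) ≈ 40.125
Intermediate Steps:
j(K, X) = 4 + K
Z(L) = -34 (Z(L) = -3 - 31 = -34)
sqrt(1644 + Z(j((1 + 0)/(4 - 5), 2))) = sqrt(1644 - 34) = sqrt(1610)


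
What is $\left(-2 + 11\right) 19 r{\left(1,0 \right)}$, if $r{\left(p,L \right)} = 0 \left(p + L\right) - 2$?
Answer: $-342$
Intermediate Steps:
$r{\left(p,L \right)} = -2$ ($r{\left(p,L \right)} = 0 \left(L + p\right) - 2 = 0 - 2 = -2$)
$\left(-2 + 11\right) 19 r{\left(1,0 \right)} = \left(-2 + 11\right) 19 \left(-2\right) = 9 \cdot 19 \left(-2\right) = 171 \left(-2\right) = -342$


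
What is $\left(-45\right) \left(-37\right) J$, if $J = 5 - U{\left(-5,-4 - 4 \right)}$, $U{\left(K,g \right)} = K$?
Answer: $16650$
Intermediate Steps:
$J = 10$ ($J = 5 - -5 = 5 + 5 = 10$)
$\left(-45\right) \left(-37\right) J = \left(-45\right) \left(-37\right) 10 = 1665 \cdot 10 = 16650$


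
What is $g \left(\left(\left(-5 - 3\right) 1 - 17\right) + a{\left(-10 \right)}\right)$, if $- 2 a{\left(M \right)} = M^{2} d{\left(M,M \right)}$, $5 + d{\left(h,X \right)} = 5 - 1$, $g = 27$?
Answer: $675$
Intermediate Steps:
$d{\left(h,X \right)} = -1$ ($d{\left(h,X \right)} = -5 + \left(5 - 1\right) = -5 + 4 = -1$)
$a{\left(M \right)} = \frac{M^{2}}{2}$ ($a{\left(M \right)} = - \frac{M^{2} \left(-1\right)}{2} = - \frac{\left(-1\right) M^{2}}{2} = \frac{M^{2}}{2}$)
$g \left(\left(\left(-5 - 3\right) 1 - 17\right) + a{\left(-10 \right)}\right) = 27 \left(\left(\left(-5 - 3\right) 1 - 17\right) + \frac{\left(-10\right)^{2}}{2}\right) = 27 \left(\left(\left(-8\right) 1 - 17\right) + \frac{1}{2} \cdot 100\right) = 27 \left(\left(-8 - 17\right) + 50\right) = 27 \left(-25 + 50\right) = 27 \cdot 25 = 675$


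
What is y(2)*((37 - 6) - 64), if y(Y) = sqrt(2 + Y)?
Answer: -66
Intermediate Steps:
y(2)*((37 - 6) - 64) = sqrt(2 + 2)*((37 - 6) - 64) = sqrt(4)*(31 - 64) = 2*(-33) = -66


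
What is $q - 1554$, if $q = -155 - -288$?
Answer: $-1421$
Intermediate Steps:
$q = 133$ ($q = -155 + 288 = 133$)
$q - 1554 = 133 - 1554 = -1421$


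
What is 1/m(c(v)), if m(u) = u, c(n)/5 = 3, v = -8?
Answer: 1/15 ≈ 0.066667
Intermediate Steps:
c(n) = 15 (c(n) = 5*3 = 15)
1/m(c(v)) = 1/15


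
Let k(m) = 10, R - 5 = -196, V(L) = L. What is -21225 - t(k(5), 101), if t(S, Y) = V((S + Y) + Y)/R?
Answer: -4053763/191 ≈ -21224.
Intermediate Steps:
R = -191 (R = 5 - 196 = -191)
t(S, Y) = -2*Y/191 - S/191 (t(S, Y) = ((S + Y) + Y)/(-191) = (S + 2*Y)*(-1/191) = -2*Y/191 - S/191)
-21225 - t(k(5), 101) = -21225 - (-2/191*101 - 1/191*10) = -21225 - (-202/191 - 10/191) = -21225 - 1*(-212/191) = -21225 + 212/191 = -4053763/191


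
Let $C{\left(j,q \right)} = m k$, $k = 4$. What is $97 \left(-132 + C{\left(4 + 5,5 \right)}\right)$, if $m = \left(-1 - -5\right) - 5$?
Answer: $-13192$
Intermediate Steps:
$m = -1$ ($m = \left(-1 + 5\right) - 5 = 4 - 5 = -1$)
$C{\left(j,q \right)} = -4$ ($C{\left(j,q \right)} = \left(-1\right) 4 = -4$)
$97 \left(-132 + C{\left(4 + 5,5 \right)}\right) = 97 \left(-132 - 4\right) = 97 \left(-136\right) = -13192$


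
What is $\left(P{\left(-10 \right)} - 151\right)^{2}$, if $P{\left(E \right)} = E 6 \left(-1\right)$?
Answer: $8281$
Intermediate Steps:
$P{\left(E \right)} = - 6 E$ ($P{\left(E \right)} = 6 E \left(-1\right) = - 6 E$)
$\left(P{\left(-10 \right)} - 151\right)^{2} = \left(\left(-6\right) \left(-10\right) - 151\right)^{2} = \left(60 - 151\right)^{2} = \left(-91\right)^{2} = 8281$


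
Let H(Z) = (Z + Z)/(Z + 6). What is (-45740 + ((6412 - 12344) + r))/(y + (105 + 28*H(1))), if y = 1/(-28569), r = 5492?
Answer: -329829105/807074 ≈ -408.67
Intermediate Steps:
H(Z) = 2*Z/(6 + Z) (H(Z) = (2*Z)/(6 + Z) = 2*Z/(6 + Z))
y = -1/28569 ≈ -3.5003e-5
(-45740 + ((6412 - 12344) + r))/(y + (105 + 28*H(1))) = (-45740 + ((6412 - 12344) + 5492))/(-1/28569 + (105 + 28*(2*1/(6 + 1)))) = (-45740 + (-5932 + 5492))/(-1/28569 + (105 + 28*(2*1/7))) = (-45740 - 440)/(-1/28569 + (105 + 28*(2*1*(⅐)))) = -46180/(-1/28569 + (105 + 28*(2/7))) = -46180/(-1/28569 + (105 + 8)) = -46180/(-1/28569 + 113) = -46180/3228296/28569 = -46180*28569/3228296 = -329829105/807074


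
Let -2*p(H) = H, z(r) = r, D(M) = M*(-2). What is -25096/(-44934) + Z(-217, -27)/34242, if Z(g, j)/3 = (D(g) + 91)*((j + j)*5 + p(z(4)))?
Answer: -1532532364/128219169 ≈ -11.952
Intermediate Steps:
D(M) = -2*M
p(H) = -H/2
Z(g, j) = 3*(-2 + 10*j)*(91 - 2*g) (Z(g, j) = 3*((-2*g + 91)*((j + j)*5 - 1/2*4)) = 3*((91 - 2*g)*((2*j)*5 - 2)) = 3*((91 - 2*g)*(10*j - 2)) = 3*((91 - 2*g)*(-2 + 10*j)) = 3*((-2 + 10*j)*(91 - 2*g)) = 3*(-2 + 10*j)*(91 - 2*g))
-25096/(-44934) + Z(-217, -27)/34242 = -25096/(-44934) + (-546 + 12*(-217) + 2730*(-27) - 60*(-217)*(-27))/34242 = -25096*(-1/44934) + (-546 - 2604 - 73710 - 351540)*(1/34242) = 12548/22467 - 428400*1/34242 = 12548/22467 - 71400/5707 = -1532532364/128219169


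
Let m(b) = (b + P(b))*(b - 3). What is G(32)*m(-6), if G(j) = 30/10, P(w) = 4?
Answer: 54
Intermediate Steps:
G(j) = 3 (G(j) = 30*(⅒) = 3)
m(b) = (-3 + b)*(4 + b) (m(b) = (b + 4)*(b - 3) = (4 + b)*(-3 + b) = (-3 + b)*(4 + b))
G(32)*m(-6) = 3*(-12 - 6 + (-6)²) = 3*(-12 - 6 + 36) = 3*18 = 54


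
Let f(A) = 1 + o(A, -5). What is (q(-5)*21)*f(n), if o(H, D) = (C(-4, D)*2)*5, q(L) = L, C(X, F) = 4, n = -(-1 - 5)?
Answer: -4305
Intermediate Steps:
n = 6 (n = -1*(-6) = 6)
o(H, D) = 40 (o(H, D) = (4*2)*5 = 8*5 = 40)
f(A) = 41 (f(A) = 1 + 40 = 41)
(q(-5)*21)*f(n) = -5*21*41 = -105*41 = -4305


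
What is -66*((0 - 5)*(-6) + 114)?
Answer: -9504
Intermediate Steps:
-66*((0 - 5)*(-6) + 114) = -66*(-5*(-6) + 114) = -66*(30 + 114) = -66*144 = -9504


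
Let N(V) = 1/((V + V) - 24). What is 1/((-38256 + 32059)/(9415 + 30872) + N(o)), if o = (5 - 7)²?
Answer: -644592/139439 ≈ -4.6227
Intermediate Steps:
o = 4 (o = (-2)² = 4)
N(V) = 1/(-24 + 2*V) (N(V) = 1/(2*V - 24) = 1/(-24 + 2*V))
1/((-38256 + 32059)/(9415 + 30872) + N(o)) = 1/((-38256 + 32059)/(9415 + 30872) + 1/(2*(-12 + 4))) = 1/(-6197/40287 + (½)/(-8)) = 1/(-6197*1/40287 + (½)*(-⅛)) = 1/(-6197/40287 - 1/16) = 1/(-139439/644592) = -644592/139439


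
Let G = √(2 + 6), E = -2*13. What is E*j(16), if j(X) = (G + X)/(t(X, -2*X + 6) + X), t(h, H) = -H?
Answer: -208/21 - 26*√2/21 ≈ -11.656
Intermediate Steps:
E = -26
G = 2*√2 (G = √8 = 2*√2 ≈ 2.8284)
j(X) = (X + 2*√2)/(-6 + 3*X) (j(X) = (2*√2 + X)/(-(-2*X + 6) + X) = (X + 2*√2)/(-(6 - 2*X) + X) = (X + 2*√2)/((-6 + 2*X) + X) = (X + 2*√2)/(-6 + 3*X))
E*j(16) = -26*(16 + 2*√2)/(3*(-2 + 16)) = -26*(16 + 2*√2)/(3*14) = -26*(8/21 + √2/21) = -208/21 - 26*√2/21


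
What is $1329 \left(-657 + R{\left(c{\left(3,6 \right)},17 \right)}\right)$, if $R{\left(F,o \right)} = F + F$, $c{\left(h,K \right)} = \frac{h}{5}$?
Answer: $- \frac{4357791}{5} \approx -8.7156 \cdot 10^{5}$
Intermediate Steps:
$c{\left(h,K \right)} = \frac{h}{5}$ ($c{\left(h,K \right)} = h \frac{1}{5} = \frac{h}{5}$)
$R{\left(F,o \right)} = 2 F$
$1329 \left(-657 + R{\left(c{\left(3,6 \right)},17 \right)}\right) = 1329 \left(-657 + 2 \cdot \frac{1}{5} \cdot 3\right) = 1329 \left(-657 + 2 \cdot \frac{3}{5}\right) = 1329 \left(-657 + \frac{6}{5}\right) = 1329 \left(- \frac{3279}{5}\right) = - \frac{4357791}{5}$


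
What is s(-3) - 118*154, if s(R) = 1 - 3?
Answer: -18174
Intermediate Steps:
s(R) = -2
s(-3) - 118*154 = -2 - 118*154 = -2 - 18172 = -18174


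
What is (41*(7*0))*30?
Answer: 0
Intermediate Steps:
(41*(7*0))*30 = (41*0)*30 = 0*30 = 0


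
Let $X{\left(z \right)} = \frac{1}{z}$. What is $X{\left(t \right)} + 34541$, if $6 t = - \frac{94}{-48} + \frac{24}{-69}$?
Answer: $\frac{30710261}{889} \approx 34545.0$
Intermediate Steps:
$t = \frac{889}{3312}$ ($t = \frac{- \frac{94}{-48} + \frac{24}{-69}}{6} = \frac{\left(-94\right) \left(- \frac{1}{48}\right) + 24 \left(- \frac{1}{69}\right)}{6} = \frac{\frac{47}{24} - \frac{8}{23}}{6} = \frac{1}{6} \cdot \frac{889}{552} = \frac{889}{3312} \approx 0.26842$)
$X{\left(t \right)} + 34541 = \frac{1}{\frac{889}{3312}} + 34541 = \frac{3312}{889} + 34541 = \frac{30710261}{889}$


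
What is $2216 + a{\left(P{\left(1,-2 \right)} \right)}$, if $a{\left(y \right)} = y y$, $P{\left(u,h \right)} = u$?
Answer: $2217$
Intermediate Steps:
$a{\left(y \right)} = y^{2}$
$2216 + a{\left(P{\left(1,-2 \right)} \right)} = 2216 + 1^{2} = 2216 + 1 = 2217$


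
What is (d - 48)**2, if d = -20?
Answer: 4624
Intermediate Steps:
(d - 48)**2 = (-20 - 48)**2 = (-68)**2 = 4624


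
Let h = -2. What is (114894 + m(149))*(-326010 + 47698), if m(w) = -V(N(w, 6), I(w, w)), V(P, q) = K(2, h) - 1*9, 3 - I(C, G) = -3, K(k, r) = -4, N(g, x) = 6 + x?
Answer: -31979996984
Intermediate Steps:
I(C, G) = 6 (I(C, G) = 3 - 1*(-3) = 3 + 3 = 6)
V(P, q) = -13 (V(P, q) = -4 - 1*9 = -4 - 9 = -13)
m(w) = 13 (m(w) = -1*(-13) = 13)
(114894 + m(149))*(-326010 + 47698) = (114894 + 13)*(-326010 + 47698) = 114907*(-278312) = -31979996984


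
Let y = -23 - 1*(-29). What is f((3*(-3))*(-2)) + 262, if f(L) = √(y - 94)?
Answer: 262 + 2*I*√22 ≈ 262.0 + 9.3808*I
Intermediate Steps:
y = 6 (y = -23 + 29 = 6)
f(L) = 2*I*√22 (f(L) = √(6 - 94) = √(-88) = 2*I*√22)
f((3*(-3))*(-2)) + 262 = 2*I*√22 + 262 = 262 + 2*I*√22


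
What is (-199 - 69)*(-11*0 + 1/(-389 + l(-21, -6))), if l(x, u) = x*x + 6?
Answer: -134/29 ≈ -4.6207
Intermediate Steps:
l(x, u) = 6 + x² (l(x, u) = x² + 6 = 6 + x²)
(-199 - 69)*(-11*0 + 1/(-389 + l(-21, -6))) = (-199 - 69)*(-11*0 + 1/(-389 + (6 + (-21)²))) = -268*(0 + 1/(-389 + (6 + 441))) = -268*(0 + 1/(-389 + 447)) = -268*(0 + 1/58) = -268*1/58 = -134/29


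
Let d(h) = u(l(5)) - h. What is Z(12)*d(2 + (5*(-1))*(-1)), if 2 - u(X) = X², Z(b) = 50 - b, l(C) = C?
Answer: -1140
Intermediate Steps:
u(X) = 2 - X²
d(h) = -23 - h (d(h) = (2 - 1*5²) - h = (2 - 1*25) - h = (2 - 25) - h = -23 - h)
Z(12)*d(2 + (5*(-1))*(-1)) = (50 - 1*12)*(-23 - (2 + (5*(-1))*(-1))) = (50 - 12)*(-23 - (2 - 5*(-1))) = 38*(-23 - (2 + 5)) = 38*(-23 - 1*7) = 38*(-23 - 7) = 38*(-30) = -1140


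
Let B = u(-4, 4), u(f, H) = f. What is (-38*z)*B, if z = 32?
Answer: 4864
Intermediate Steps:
B = -4
(-38*z)*B = -38*32*(-4) = -1216*(-4) = 4864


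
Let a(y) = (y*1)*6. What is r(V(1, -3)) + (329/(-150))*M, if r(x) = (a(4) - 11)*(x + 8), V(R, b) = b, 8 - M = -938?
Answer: -150742/75 ≈ -2009.9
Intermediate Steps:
M = 946 (M = 8 - 1*(-938) = 8 + 938 = 946)
a(y) = 6*y (a(y) = y*6 = 6*y)
r(x) = 104 + 13*x (r(x) = (6*4 - 11)*(x + 8) = (24 - 11)*(8 + x) = 13*(8 + x) = 104 + 13*x)
r(V(1, -3)) + (329/(-150))*M = (104 + 13*(-3)) + (329/(-150))*946 = (104 - 39) + (329*(-1/150))*946 = 65 - 329/150*946 = 65 - 155617/75 = -150742/75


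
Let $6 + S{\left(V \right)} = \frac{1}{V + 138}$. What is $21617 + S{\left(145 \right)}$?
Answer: $\frac{6115914}{283} \approx 21611.0$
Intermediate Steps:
$S{\left(V \right)} = -6 + \frac{1}{138 + V}$ ($S{\left(V \right)} = -6 + \frac{1}{V + 138} = -6 + \frac{1}{138 + V}$)
$21617 + S{\left(145 \right)} = 21617 + \frac{-827 - 870}{138 + 145} = 21617 + \frac{-827 - 870}{283} = 21617 + \frac{1}{283} \left(-1697\right) = 21617 - \frac{1697}{283} = \frac{6115914}{283}$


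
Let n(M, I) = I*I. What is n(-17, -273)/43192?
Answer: 74529/43192 ≈ 1.7255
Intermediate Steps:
n(M, I) = I²
n(-17, -273)/43192 = (-273)²/43192 = 74529*(1/43192) = 74529/43192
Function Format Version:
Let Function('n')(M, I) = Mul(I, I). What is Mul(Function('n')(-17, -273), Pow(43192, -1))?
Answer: Rational(74529, 43192) ≈ 1.7255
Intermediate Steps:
Function('n')(M, I) = Pow(I, 2)
Mul(Function('n')(-17, -273), Pow(43192, -1)) = Mul(Pow(-273, 2), Pow(43192, -1)) = Mul(74529, Rational(1, 43192)) = Rational(74529, 43192)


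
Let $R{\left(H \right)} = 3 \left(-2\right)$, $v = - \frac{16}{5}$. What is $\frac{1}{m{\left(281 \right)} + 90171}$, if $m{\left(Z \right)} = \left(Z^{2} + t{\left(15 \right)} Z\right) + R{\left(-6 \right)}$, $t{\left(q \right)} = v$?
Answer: $\frac{5}{841134} \approx 5.9444 \cdot 10^{-6}$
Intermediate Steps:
$v = - \frac{16}{5}$ ($v = \left(-16\right) \frac{1}{5} = - \frac{16}{5} \approx -3.2$)
$t{\left(q \right)} = - \frac{16}{5}$
$R{\left(H \right)} = -6$
$m{\left(Z \right)} = -6 + Z^{2} - \frac{16 Z}{5}$ ($m{\left(Z \right)} = \left(Z^{2} - \frac{16 Z}{5}\right) - 6 = -6 + Z^{2} - \frac{16 Z}{5}$)
$\frac{1}{m{\left(281 \right)} + 90171} = \frac{1}{\left(-6 + 281^{2} - \frac{4496}{5}\right) + 90171} = \frac{1}{\left(-6 + 78961 - \frac{4496}{5}\right) + 90171} = \frac{1}{\frac{390279}{5} + 90171} = \frac{1}{\frac{841134}{5}} = \frac{5}{841134}$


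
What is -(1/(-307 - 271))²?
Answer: -1/334084 ≈ -2.9933e-6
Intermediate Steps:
-(1/(-307 - 271))² = -(1/(-578))² = -(-1/578)² = -1*1/334084 = -1/334084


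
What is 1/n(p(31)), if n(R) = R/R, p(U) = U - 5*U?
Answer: 1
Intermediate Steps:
p(U) = -4*U
n(R) = 1
1/n(p(31)) = 1/1 = 1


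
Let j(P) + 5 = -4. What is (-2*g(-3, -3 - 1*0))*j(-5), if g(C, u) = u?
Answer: -54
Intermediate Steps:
j(P) = -9 (j(P) = -5 - 4 = -9)
(-2*g(-3, -3 - 1*0))*j(-5) = -2*(-3 - 1*0)*(-9) = -2*(-3 + 0)*(-9) = -2*(-3)*(-9) = 6*(-9) = -54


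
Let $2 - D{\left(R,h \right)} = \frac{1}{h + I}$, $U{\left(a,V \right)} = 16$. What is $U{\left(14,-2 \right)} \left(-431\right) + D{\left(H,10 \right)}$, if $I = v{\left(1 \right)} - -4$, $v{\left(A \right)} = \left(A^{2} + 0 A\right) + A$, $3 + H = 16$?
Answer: $- \frac{110305}{16} \approx -6894.1$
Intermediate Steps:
$H = 13$ ($H = -3 + 16 = 13$)
$v{\left(A \right)} = A + A^{2}$ ($v{\left(A \right)} = \left(A^{2} + 0\right) + A = A^{2} + A = A + A^{2}$)
$I = 6$ ($I = 1 \left(1 + 1\right) - -4 = 1 \cdot 2 + 4 = 2 + 4 = 6$)
$D{\left(R,h \right)} = 2 - \frac{1}{6 + h}$ ($D{\left(R,h \right)} = 2 - \frac{1}{h + 6} = 2 - \frac{1}{6 + h}$)
$U{\left(14,-2 \right)} \left(-431\right) + D{\left(H,10 \right)} = 16 \left(-431\right) + \frac{11 + 2 \cdot 10}{6 + 10} = -6896 + \frac{11 + 20}{16} = -6896 + \frac{1}{16} \cdot 31 = -6896 + \frac{31}{16} = - \frac{110305}{16}$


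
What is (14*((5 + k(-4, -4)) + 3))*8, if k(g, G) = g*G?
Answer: 2688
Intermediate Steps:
k(g, G) = G*g
(14*((5 + k(-4, -4)) + 3))*8 = (14*((5 - 4*(-4)) + 3))*8 = (14*((5 + 16) + 3))*8 = (14*(21 + 3))*8 = (14*24)*8 = 336*8 = 2688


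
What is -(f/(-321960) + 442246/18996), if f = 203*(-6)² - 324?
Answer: -2963601127/127415670 ≈ -23.259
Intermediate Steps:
f = 6984 (f = 203*36 - 324 = 7308 - 324 = 6984)
-(f/(-321960) + 442246/18996) = -(6984/(-321960) + 442246/18996) = -(6984*(-1/321960) + 442246*(1/18996)) = -(-291/13415 + 221123/9498) = -1*2963601127/127415670 = -2963601127/127415670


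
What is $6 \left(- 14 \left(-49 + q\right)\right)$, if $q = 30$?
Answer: $1596$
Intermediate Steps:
$6 \left(- 14 \left(-49 + q\right)\right) = 6 \left(- 14 \left(-49 + 30\right)\right) = 6 \left(\left(-14\right) \left(-19\right)\right) = 6 \cdot 266 = 1596$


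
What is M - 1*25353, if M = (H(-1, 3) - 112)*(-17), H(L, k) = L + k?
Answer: -23483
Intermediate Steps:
M = 1870 (M = ((-1 + 3) - 112)*(-17) = (2 - 112)*(-17) = -110*(-17) = 1870)
M - 1*25353 = 1870 - 1*25353 = 1870 - 25353 = -23483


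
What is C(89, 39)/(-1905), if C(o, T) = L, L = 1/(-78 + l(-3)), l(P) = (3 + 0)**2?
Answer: 1/131445 ≈ 7.6077e-6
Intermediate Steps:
l(P) = 9 (l(P) = 3**2 = 9)
L = -1/69 (L = 1/(-78 + 9) = 1/(-69) = -1/69 ≈ -0.014493)
C(o, T) = -1/69
C(89, 39)/(-1905) = -1/69/(-1905) = -1/69*(-1/1905) = 1/131445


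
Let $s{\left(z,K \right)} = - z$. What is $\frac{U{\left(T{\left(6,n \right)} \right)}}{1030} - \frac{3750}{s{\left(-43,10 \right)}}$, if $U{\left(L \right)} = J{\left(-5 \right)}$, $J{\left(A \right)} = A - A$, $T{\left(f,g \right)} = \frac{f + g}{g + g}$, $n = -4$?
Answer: $- \frac{3750}{43} \approx -87.209$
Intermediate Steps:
$T{\left(f,g \right)} = \frac{f + g}{2 g}$
$J{\left(A \right)} = 0$
$U{\left(L \right)} = 0$
$\frac{U{\left(T{\left(6,n \right)} \right)}}{1030} - \frac{3750}{s{\left(-43,10 \right)}} = \frac{0}{1030} - \frac{3750}{\left(-1\right) \left(-43\right)} = 0 \cdot \frac{1}{1030} - \frac{3750}{43} = 0 - \frac{3750}{43} = - \frac{3750}{43}$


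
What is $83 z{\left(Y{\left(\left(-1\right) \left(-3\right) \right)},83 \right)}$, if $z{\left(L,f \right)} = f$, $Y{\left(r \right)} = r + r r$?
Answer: $6889$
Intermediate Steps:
$Y{\left(r \right)} = r + r^{2}$
$83 z{\left(Y{\left(\left(-1\right) \left(-3\right) \right)},83 \right)} = 83 \cdot 83 = 6889$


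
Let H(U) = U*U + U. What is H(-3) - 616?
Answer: -610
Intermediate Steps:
H(U) = U + U² (H(U) = U² + U = U + U²)
H(-3) - 616 = -3*(1 - 3) - 616 = -3*(-2) - 616 = 6 - 616 = -610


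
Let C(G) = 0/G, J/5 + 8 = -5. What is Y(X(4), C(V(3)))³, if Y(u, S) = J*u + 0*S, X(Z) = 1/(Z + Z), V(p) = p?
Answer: -274625/512 ≈ -536.38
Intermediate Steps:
J = -65 (J = -40 + 5*(-5) = -40 - 25 = -65)
C(G) = 0
X(Z) = 1/(2*Z)
Y(u, S) = -65*u (Y(u, S) = -65*u + 0*S = -65*u + 0 = -65*u)
Y(X(4), C(V(3)))³ = (-65/(2*4))³ = (-65*⅛)³ = (-65/8)³ = -274625/512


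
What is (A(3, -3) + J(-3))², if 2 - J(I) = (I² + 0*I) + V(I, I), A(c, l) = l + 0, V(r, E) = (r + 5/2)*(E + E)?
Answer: 169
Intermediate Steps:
V(r, E) = 2*E*(5/2 + r) (V(r, E) = (r + 5*(½))*(2*E) = (r + 5/2)*(2*E) = (5/2 + r)*(2*E) = 2*E*(5/2 + r))
A(c, l) = l
J(I) = 2 - I² - I*(5 + 2*I) (J(I) = 2 - ((I² + 0*I) + I*(5 + 2*I)) = 2 - ((I² + 0) + I*(5 + 2*I)) = 2 - (I² + I*(5 + 2*I)) = 2 + (-I² - I*(5 + 2*I)) = 2 - I² - I*(5 + 2*I))
(A(3, -3) + J(-3))² = (-3 + (2 - 5*(-3) - 3*(-3)²))² = (-3 + (2 + 15 - 3*9))² = (-3 + (2 + 15 - 27))² = (-3 - 10)² = (-13)² = 169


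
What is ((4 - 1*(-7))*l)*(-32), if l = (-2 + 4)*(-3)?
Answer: 2112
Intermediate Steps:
l = -6 (l = 2*(-3) = -6)
((4 - 1*(-7))*l)*(-32) = ((4 - 1*(-7))*(-6))*(-32) = ((4 + 7)*(-6))*(-32) = (11*(-6))*(-32) = -66*(-32) = 2112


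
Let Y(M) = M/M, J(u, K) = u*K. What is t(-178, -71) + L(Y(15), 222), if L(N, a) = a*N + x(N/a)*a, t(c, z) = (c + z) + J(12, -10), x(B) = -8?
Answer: -1923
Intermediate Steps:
J(u, K) = K*u
Y(M) = 1
t(c, z) = -120 + c + z (t(c, z) = (c + z) - 10*12 = (c + z) - 120 = -120 + c + z)
L(N, a) = -8*a + N*a (L(N, a) = a*N - 8*a = N*a - 8*a = -8*a + N*a)
t(-178, -71) + L(Y(15), 222) = (-120 - 178 - 71) + 222*(-8 + 1) = -369 + 222*(-7) = -369 - 1554 = -1923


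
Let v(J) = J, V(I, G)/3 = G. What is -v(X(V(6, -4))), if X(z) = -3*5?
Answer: 15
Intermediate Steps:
V(I, G) = 3*G
X(z) = -15
-v(X(V(6, -4))) = -1*(-15) = 15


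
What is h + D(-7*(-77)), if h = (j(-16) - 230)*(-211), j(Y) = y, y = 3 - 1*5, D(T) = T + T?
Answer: 50030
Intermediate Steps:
D(T) = 2*T
y = -2 (y = 3 - 5 = -2)
j(Y) = -2
h = 48952 (h = (-2 - 230)*(-211) = -232*(-211) = 48952)
h + D(-7*(-77)) = 48952 + 2*(-7*(-77)) = 48952 + 2*539 = 48952 + 1078 = 50030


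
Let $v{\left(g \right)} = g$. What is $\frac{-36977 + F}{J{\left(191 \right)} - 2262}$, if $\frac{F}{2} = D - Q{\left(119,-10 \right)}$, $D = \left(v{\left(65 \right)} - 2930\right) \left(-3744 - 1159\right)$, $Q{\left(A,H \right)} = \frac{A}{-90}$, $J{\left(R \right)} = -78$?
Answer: $- \frac{315643676}{26325} \approx -11990.0$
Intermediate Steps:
$Q{\left(A,H \right)} = - \frac{A}{90}$ ($Q{\left(A,H \right)} = A \left(- \frac{1}{90}\right) = - \frac{A}{90}$)
$D = 14047095$ ($D = \left(65 - 2930\right) \left(-3744 - 1159\right) = \left(-2865\right) \left(-4903\right) = 14047095$)
$F = \frac{1264238669}{45}$ ($F = 2 \left(14047095 - \left(- \frac{1}{90}\right) 119\right) = 2 \left(14047095 - - \frac{119}{90}\right) = 2 \left(14047095 + \frac{119}{90}\right) = 2 \cdot \frac{1264238669}{90} = \frac{1264238669}{45} \approx 2.8094 \cdot 10^{7}$)
$\frac{-36977 + F}{J{\left(191 \right)} - 2262} = \frac{-36977 + \frac{1264238669}{45}}{-78 - 2262} = \frac{1262574704}{45 \left(-2340\right)} = \frac{1262574704}{45} \left(- \frac{1}{2340}\right) = - \frac{315643676}{26325}$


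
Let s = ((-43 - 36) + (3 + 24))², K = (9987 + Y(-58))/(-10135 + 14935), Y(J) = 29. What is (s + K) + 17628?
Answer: 3050113/150 ≈ 20334.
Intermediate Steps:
K = 313/150 (K = (9987 + 29)/(-10135 + 14935) = 10016/4800 = 10016*(1/4800) = 313/150 ≈ 2.0867)
s = 2704 (s = (-79 + 27)² = (-52)² = 2704)
(s + K) + 17628 = (2704 + 313/150) + 17628 = 405913/150 + 17628 = 3050113/150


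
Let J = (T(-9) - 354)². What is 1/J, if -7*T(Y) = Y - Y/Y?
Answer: 49/6091024 ≈ 8.0446e-6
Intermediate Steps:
T(Y) = ⅐ - Y/7 (T(Y) = -(Y - Y/Y)/7 = -(Y - 1*1)/7 = -(Y - 1)/7 = -(-1 + Y)/7 = ⅐ - Y/7)
J = 6091024/49 (J = ((⅐ - ⅐*(-9)) - 354)² = ((⅐ + 9/7) - 354)² = (10/7 - 354)² = (-2468/7)² = 6091024/49 ≈ 1.2431e+5)
1/J = 1/(6091024/49) = 49/6091024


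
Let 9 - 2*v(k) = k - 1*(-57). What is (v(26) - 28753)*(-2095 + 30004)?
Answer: -803500110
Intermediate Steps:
v(k) = -24 - k/2 (v(k) = 9/2 - (k - 1*(-57))/2 = 9/2 - (k + 57)/2 = 9/2 - (57 + k)/2 = 9/2 + (-57/2 - k/2) = -24 - k/2)
(v(26) - 28753)*(-2095 + 30004) = ((-24 - ½*26) - 28753)*(-2095 + 30004) = ((-24 - 13) - 28753)*27909 = (-37 - 28753)*27909 = -28790*27909 = -803500110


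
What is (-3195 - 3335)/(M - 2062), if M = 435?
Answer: 6530/1627 ≈ 4.0135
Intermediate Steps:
(-3195 - 3335)/(M - 2062) = (-3195 - 3335)/(435 - 2062) = -6530/(-1627) = -6530*(-1/1627) = 6530/1627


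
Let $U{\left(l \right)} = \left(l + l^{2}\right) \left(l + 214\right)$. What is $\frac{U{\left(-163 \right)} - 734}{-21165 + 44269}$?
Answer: $\frac{336493}{5776} \approx 58.257$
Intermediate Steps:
$U{\left(l \right)} = \left(214 + l\right) \left(l + l^{2}\right)$ ($U{\left(l \right)} = \left(l + l^{2}\right) \left(214 + l\right) = \left(214 + l\right) \left(l + l^{2}\right)$)
$\frac{U{\left(-163 \right)} - 734}{-21165 + 44269} = \frac{- 163 \left(214 + \left(-163\right)^{2} + 215 \left(-163\right)\right) - 734}{-21165 + 44269} = \frac{- 163 \left(214 + 26569 - 35045\right) - 734}{23104} = \left(\left(-163\right) \left(-8262\right) - 734\right) \frac{1}{23104} = \left(1346706 - 734\right) \frac{1}{23104} = 1345972 \cdot \frac{1}{23104} = \frac{336493}{5776}$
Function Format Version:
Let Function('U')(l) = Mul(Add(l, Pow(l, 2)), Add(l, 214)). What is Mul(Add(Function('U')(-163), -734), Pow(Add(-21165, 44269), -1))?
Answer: Rational(336493, 5776) ≈ 58.257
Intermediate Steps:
Function('U')(l) = Mul(Add(214, l), Add(l, Pow(l, 2))) (Function('U')(l) = Mul(Add(l, Pow(l, 2)), Add(214, l)) = Mul(Add(214, l), Add(l, Pow(l, 2))))
Mul(Add(Function('U')(-163), -734), Pow(Add(-21165, 44269), -1)) = Mul(Add(Mul(-163, Add(214, Pow(-163, 2), Mul(215, -163))), -734), Pow(Add(-21165, 44269), -1)) = Mul(Add(Mul(-163, Add(214, 26569, -35045)), -734), Pow(23104, -1)) = Mul(Add(Mul(-163, -8262), -734), Rational(1, 23104)) = Mul(Add(1346706, -734), Rational(1, 23104)) = Mul(1345972, Rational(1, 23104)) = Rational(336493, 5776)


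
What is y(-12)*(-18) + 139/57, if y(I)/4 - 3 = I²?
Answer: -603149/57 ≈ -10582.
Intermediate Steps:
y(I) = 12 + 4*I²
y(-12)*(-18) + 139/57 = (12 + 4*(-12)²)*(-18) + 139/57 = (12 + 4*144)*(-18) + 139*(1/57) = (12 + 576)*(-18) + 139/57 = 588*(-18) + 139/57 = -10584 + 139/57 = -603149/57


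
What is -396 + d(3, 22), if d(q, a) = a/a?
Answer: -395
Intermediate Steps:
d(q, a) = 1
-396 + d(3, 22) = -396 + 1 = -395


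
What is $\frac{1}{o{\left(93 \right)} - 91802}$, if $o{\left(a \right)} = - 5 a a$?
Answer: $- \frac{1}{135047} \approx -7.4048 \cdot 10^{-6}$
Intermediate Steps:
$o{\left(a \right)} = - 5 a^{2}$
$\frac{1}{o{\left(93 \right)} - 91802} = \frac{1}{- 5 \cdot 93^{2} - 91802} = \frac{1}{\left(-5\right) 8649 - 91802} = \frac{1}{-43245 - 91802} = \frac{1}{-135047} = - \frac{1}{135047}$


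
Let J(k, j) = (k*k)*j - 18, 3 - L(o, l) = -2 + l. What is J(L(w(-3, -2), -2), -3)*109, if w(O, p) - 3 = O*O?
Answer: -17985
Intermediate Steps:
w(O, p) = 3 + O**2 (w(O, p) = 3 + O*O = 3 + O**2)
L(o, l) = 5 - l (L(o, l) = 3 - (-2 + l) = 3 + (2 - l) = 5 - l)
J(k, j) = -18 + j*k**2 (J(k, j) = k**2*j - 18 = j*k**2 - 18 = -18 + j*k**2)
J(L(w(-3, -2), -2), -3)*109 = (-18 - 3*(5 - 1*(-2))**2)*109 = (-18 - 3*(5 + 2)**2)*109 = (-18 - 3*7**2)*109 = (-18 - 3*49)*109 = (-18 - 147)*109 = -165*109 = -17985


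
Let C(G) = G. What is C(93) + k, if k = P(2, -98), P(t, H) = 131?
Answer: 224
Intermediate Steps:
k = 131
C(93) + k = 93 + 131 = 224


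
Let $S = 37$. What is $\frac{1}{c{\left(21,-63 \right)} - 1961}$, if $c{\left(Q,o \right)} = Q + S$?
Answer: $- \frac{1}{1903} \approx -0.00052549$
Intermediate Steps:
$c{\left(Q,o \right)} = 37 + Q$ ($c{\left(Q,o \right)} = Q + 37 = 37 + Q$)
$\frac{1}{c{\left(21,-63 \right)} - 1961} = \frac{1}{\left(37 + 21\right) - 1961} = \frac{1}{58 - 1961} = \frac{1}{-1903} = - \frac{1}{1903}$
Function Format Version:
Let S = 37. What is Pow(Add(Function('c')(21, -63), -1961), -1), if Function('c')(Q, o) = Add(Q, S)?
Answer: Rational(-1, 1903) ≈ -0.00052549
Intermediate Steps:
Function('c')(Q, o) = Add(37, Q) (Function('c')(Q, o) = Add(Q, 37) = Add(37, Q))
Pow(Add(Function('c')(21, -63), -1961), -1) = Pow(Add(Add(37, 21), -1961), -1) = Pow(Add(58, -1961), -1) = Pow(-1903, -1) = Rational(-1, 1903)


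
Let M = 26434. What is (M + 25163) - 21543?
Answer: 30054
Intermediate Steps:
(M + 25163) - 21543 = (26434 + 25163) - 21543 = 51597 - 21543 = 30054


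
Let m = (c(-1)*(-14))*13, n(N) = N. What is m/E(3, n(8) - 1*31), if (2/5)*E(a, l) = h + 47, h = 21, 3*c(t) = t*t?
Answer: -91/255 ≈ -0.35686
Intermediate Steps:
c(t) = t**2/3 (c(t) = (t*t)/3 = t**2/3)
m = -182/3 (m = (((1/3)*(-1)**2)*(-14))*13 = (((1/3)*1)*(-14))*13 = ((1/3)*(-14))*13 = -14/3*13 = -182/3 ≈ -60.667)
E(a, l) = 170 (E(a, l) = 5*(21 + 47)/2 = (5/2)*68 = 170)
m/E(3, n(8) - 1*31) = -182/3/170 = -182/3*1/170 = -91/255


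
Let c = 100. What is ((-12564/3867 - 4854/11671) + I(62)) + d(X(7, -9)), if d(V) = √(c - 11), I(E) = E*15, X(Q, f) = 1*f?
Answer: 13935709716/15043919 + √89 ≈ 935.77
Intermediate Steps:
X(Q, f) = f
I(E) = 15*E
d(V) = √89 (d(V) = √(100 - 11) = √89)
((-12564/3867 - 4854/11671) + I(62)) + d(X(7, -9)) = ((-12564/3867 - 4854/11671) + 15*62) + √89 = ((-12564*1/3867 - 4854*1/11671) + 930) + √89 = ((-4188/1289 - 4854/11671) + 930) + √89 = (-55134954/15043919 + 930) + √89 = 13935709716/15043919 + √89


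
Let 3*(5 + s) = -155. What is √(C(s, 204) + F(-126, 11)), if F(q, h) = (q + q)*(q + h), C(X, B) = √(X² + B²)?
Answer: √(260820 + 102*√349)/3 ≈ 170.86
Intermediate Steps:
s = -170/3 (s = -5 + (⅓)*(-155) = -5 - 155/3 = -170/3 ≈ -56.667)
C(X, B) = √(B² + X²)
F(q, h) = 2*q*(h + q) (F(q, h) = (2*q)*(h + q) = 2*q*(h + q))
√(C(s, 204) + F(-126, 11)) = √(√(204² + (-170/3)²) + 2*(-126)*(11 - 126)) = √(√(41616 + 28900/9) + 2*(-126)*(-115)) = √(√(403444/9) + 28980) = √(34*√349/3 + 28980) = √(28980 + 34*√349/3)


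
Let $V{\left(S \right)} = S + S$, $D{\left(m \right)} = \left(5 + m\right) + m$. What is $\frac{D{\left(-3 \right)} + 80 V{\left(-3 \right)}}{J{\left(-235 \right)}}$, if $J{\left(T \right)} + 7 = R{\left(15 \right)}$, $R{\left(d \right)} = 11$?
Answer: $- \frac{481}{4} \approx -120.25$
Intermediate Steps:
$D{\left(m \right)} = 5 + 2 m$
$J{\left(T \right)} = 4$ ($J{\left(T \right)} = -7 + 11 = 4$)
$V{\left(S \right)} = 2 S$
$\frac{D{\left(-3 \right)} + 80 V{\left(-3 \right)}}{J{\left(-235 \right)}} = \frac{\left(5 + 2 \left(-3\right)\right) + 80 \cdot 2 \left(-3\right)}{4} = \left(\left(5 - 6\right) + 80 \left(-6\right)\right) \frac{1}{4} = \left(-1 - 480\right) \frac{1}{4} = \left(-481\right) \frac{1}{4} = - \frac{481}{4}$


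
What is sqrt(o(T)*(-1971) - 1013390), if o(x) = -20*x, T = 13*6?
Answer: sqrt(2061370) ≈ 1435.7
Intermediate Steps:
T = 78
sqrt(o(T)*(-1971) - 1013390) = sqrt(-20*78*(-1971) - 1013390) = sqrt(-1560*(-1971) - 1013390) = sqrt(3074760 - 1013390) = sqrt(2061370)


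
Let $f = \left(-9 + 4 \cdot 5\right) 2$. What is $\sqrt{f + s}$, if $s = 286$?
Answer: $2 \sqrt{77} \approx 17.55$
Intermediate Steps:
$f = 22$ ($f = \left(-9 + 20\right) 2 = 11 \cdot 2 = 22$)
$\sqrt{f + s} = \sqrt{22 + 286} = \sqrt{308} = 2 \sqrt{77}$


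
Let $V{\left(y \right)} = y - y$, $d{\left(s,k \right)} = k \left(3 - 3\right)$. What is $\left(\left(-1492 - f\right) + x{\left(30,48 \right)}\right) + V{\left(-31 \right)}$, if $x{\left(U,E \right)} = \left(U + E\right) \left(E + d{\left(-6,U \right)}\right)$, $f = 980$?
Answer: $1272$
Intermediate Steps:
$d{\left(s,k \right)} = 0$ ($d{\left(s,k \right)} = k 0 = 0$)
$V{\left(y \right)} = 0$
$x{\left(U,E \right)} = E \left(E + U\right)$ ($x{\left(U,E \right)} = \left(U + E\right) \left(E + 0\right) = \left(E + U\right) E = E \left(E + U\right)$)
$\left(\left(-1492 - f\right) + x{\left(30,48 \right)}\right) + V{\left(-31 \right)} = \left(\left(-1492 - 980\right) + 48 \left(48 + 30\right)\right) + 0 = \left(\left(-1492 - 980\right) + 48 \cdot 78\right) + 0 = \left(-2472 + 3744\right) + 0 = 1272 + 0 = 1272$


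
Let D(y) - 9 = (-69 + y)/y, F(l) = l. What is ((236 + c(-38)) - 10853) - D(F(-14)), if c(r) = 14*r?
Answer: -156295/14 ≈ -11164.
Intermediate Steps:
D(y) = 9 + (-69 + y)/y
((236 + c(-38)) - 10853) - D(F(-14)) = ((236 + 14*(-38)) - 10853) - (10 - 69/(-14)) = ((236 - 532) - 10853) - (10 - 69*(-1/14)) = (-296 - 10853) - (10 + 69/14) = -11149 - 1*209/14 = -11149 - 209/14 = -156295/14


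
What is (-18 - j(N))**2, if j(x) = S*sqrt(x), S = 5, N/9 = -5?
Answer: -801 + 540*I*sqrt(5) ≈ -801.0 + 1207.5*I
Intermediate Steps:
N = -45 (N = 9*(-5) = -45)
j(x) = 5*sqrt(x)
(-18 - j(N))**2 = (-18 - 5*sqrt(-45))**2 = (-18 - 5*3*I*sqrt(5))**2 = (-18 - 15*I*sqrt(5))**2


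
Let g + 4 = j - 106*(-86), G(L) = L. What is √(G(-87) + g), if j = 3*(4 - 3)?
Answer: 2*√2257 ≈ 95.016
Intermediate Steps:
j = 3 (j = 3*1 = 3)
g = 9115 (g = -4 + (3 - 106*(-86)) = -4 + (3 + 9116) = -4 + 9119 = 9115)
√(G(-87) + g) = √(-87 + 9115) = √9028 = 2*√2257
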